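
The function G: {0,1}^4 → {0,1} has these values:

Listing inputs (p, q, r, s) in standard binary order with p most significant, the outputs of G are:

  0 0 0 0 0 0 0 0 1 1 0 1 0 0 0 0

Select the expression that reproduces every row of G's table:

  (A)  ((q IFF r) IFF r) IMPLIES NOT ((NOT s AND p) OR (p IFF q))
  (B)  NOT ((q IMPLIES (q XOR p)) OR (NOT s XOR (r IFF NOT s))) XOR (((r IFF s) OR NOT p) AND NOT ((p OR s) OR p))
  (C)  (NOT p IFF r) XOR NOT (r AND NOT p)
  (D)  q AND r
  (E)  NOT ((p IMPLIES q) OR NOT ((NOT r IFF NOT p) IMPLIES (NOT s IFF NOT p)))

(A) fails at (0,0,0,0): the formula yields 1, G is 0.
(B) fails at (0,0,0,0): the formula yields 1, G is 0.
(C) fails at (0,0,0,0): the formula yields 1, G is 0.
(D) fails at (0,1,1,0): the formula yields 1, G is 0.
(E) is the remaining candidate, and it agrees with G on all 16 inputs.

E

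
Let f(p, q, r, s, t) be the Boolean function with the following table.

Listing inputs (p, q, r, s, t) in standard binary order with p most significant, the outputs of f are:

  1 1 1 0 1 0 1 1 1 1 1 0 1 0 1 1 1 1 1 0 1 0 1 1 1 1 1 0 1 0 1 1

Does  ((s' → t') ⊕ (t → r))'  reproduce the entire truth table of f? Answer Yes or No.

Test each input against both f and the formula:
  p=0, q=0, r=0, s=0, t=0: formula gives 1, f = 1 ✓
  p=0, q=0, r=0, s=0, t=1: formula gives 1, f = 1 ✓
  p=0, q=0, r=0, s=1, t=0: formula gives 1, f = 1 ✓
  p=0, q=0, r=0, s=1, t=1: formula gives 0, f = 0 ✓
  …and likewise for the remaining 28 rows.
All 32 rows match — the expression computes f exactly.

Yes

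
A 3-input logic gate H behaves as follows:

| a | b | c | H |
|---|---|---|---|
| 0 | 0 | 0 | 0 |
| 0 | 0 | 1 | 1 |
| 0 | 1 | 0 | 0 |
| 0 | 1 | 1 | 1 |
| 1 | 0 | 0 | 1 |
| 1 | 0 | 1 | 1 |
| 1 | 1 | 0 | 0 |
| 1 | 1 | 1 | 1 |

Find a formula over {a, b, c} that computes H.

There are just 3 zero rows: (0,0,0), (0,1,0), (1,1,0). Their minterms are ¬a·¬b·¬c, ¬a·b·¬c, a·b·¬c; the OR of those covers precisely the 0-outputs, and negating it yields H.

H(a, b, c) = NOT ((((NOT a AND NOT b) AND NOT c) OR ((NOT a AND b) AND NOT c)) OR ((a AND b) AND NOT c))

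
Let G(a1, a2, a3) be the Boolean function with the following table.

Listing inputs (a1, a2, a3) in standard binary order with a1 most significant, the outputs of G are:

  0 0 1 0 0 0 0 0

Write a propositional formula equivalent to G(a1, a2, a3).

G(a1, a2, a3) = (NOT a1 AND a2) AND NOT a3

Only row (0,1,0) gives 1. That row's minterm ¬a1·a2·¬a3 is G directly.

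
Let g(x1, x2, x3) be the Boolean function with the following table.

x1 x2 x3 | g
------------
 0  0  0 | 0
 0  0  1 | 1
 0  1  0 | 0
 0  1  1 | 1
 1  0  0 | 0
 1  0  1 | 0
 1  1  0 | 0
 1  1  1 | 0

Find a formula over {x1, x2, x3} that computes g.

g(x1, x2, x3) = ((x1' · x2') · x3) + ((x1' · x2) · x3)

Collect the rows where g=1 — (0,0,1), (0,1,1) — and write one minterm per row: ¬x1·¬x2·x3, ¬x1·x2·x3. Their union (logical OR) reproduces the table exactly.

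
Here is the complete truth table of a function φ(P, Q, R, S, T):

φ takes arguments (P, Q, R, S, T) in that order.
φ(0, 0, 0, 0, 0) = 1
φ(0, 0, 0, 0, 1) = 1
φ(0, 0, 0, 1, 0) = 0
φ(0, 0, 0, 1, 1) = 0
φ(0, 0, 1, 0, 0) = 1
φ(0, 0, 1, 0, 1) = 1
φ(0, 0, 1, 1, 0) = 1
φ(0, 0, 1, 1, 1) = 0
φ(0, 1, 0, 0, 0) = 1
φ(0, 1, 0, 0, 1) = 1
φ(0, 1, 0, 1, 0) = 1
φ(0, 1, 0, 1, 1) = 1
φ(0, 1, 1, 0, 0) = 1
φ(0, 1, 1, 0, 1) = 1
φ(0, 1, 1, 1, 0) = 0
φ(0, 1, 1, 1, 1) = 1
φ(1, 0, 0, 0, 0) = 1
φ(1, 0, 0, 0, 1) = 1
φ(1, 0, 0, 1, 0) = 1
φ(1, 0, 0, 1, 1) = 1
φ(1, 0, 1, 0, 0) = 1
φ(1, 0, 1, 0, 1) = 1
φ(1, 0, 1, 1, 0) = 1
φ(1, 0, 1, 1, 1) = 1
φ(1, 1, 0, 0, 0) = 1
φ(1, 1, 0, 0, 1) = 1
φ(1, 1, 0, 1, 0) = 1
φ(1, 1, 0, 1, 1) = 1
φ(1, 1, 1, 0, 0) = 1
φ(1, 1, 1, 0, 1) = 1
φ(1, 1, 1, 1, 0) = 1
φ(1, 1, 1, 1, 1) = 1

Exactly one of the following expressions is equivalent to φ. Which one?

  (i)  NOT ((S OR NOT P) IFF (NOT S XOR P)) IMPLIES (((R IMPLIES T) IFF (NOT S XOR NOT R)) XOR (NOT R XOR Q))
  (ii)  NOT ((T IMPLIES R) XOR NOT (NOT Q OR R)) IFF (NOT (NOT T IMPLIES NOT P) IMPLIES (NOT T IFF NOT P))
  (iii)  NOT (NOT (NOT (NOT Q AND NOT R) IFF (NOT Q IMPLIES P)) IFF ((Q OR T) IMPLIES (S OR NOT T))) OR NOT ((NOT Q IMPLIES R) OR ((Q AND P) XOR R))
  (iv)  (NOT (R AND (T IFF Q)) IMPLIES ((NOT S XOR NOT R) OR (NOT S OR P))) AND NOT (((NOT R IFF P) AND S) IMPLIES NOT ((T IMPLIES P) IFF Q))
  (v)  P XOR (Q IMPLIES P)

i

(ii): at (0,0,0,0,0) it gives 0, but φ = 1 — eliminated.
(iii): at (0,0,0,1,0) it gives 1, but φ = 0 — eliminated.
(iv): at (0,0,0,0,0) it gives 0, but φ = 1 — eliminated.
(v): at (0,0,0,1,0) it gives 1, but φ = 0 — eliminated.
Only (i) survives; checking it on all 32 rows confirms it matches φ.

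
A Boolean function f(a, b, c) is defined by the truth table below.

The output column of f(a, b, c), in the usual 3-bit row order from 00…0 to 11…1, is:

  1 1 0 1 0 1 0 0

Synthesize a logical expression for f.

Collect the rows where f=1 — (0,0,0), (0,0,1), (0,1,1), (1,0,1) — and write one minterm per row: ¬a·¬b·¬c, ¬a·¬b·c, ¬a·b·c, a·¬b·c. Their union (logical OR) reproduces the table exactly.

f(a, b, c) = ((((a' · b') · c') + ((a' · b') · c)) + ((a' · b) · c)) + ((a · b') · c)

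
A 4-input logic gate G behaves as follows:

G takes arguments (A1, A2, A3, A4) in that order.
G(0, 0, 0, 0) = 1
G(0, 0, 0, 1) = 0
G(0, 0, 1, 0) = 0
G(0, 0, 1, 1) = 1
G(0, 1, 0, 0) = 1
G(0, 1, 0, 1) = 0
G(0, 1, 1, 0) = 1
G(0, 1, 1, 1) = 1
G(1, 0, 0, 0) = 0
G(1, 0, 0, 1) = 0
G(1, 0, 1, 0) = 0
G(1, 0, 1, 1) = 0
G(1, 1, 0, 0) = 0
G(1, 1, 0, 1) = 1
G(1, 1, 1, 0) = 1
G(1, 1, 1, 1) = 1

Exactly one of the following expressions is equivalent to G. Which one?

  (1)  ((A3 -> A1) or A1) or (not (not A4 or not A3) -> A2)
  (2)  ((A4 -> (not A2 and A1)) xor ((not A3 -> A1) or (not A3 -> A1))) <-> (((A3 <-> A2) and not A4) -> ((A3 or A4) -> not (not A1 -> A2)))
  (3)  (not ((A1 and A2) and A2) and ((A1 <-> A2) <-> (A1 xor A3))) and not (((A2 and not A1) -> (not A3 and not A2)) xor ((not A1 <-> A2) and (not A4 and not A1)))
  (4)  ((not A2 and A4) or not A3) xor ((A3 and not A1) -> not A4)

(1): at (0,0,0,1) it gives 1, but G = 0 — eliminated.
(3): at (0,0,0,0) it gives 0, but G = 1 — eliminated.
(4): at (0,0,0,0) it gives 0, but G = 1 — eliminated.
Only (2) survives; checking it on all 16 rows confirms it matches G.

2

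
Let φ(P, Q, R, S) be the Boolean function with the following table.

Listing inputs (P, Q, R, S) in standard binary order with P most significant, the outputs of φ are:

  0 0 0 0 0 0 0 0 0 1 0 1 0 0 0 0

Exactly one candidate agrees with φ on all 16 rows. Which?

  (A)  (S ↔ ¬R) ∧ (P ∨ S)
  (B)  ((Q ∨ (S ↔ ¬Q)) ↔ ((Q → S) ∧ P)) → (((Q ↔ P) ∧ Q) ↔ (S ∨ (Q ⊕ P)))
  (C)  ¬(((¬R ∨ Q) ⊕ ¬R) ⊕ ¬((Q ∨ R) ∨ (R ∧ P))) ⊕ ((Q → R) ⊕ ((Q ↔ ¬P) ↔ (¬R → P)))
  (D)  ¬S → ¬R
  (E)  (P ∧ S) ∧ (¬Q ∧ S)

E

(A) disagrees with φ on (0,0,0,1) (formula → 1, table → 0); rule it out.
(B) disagrees with φ on (0,0,0,0) (formula → 1, table → 0); rule it out.
(C) disagrees with φ on (0,1,0,0) (formula → 1, table → 0); rule it out.
(D) disagrees with φ on (0,0,0,0) (formula → 1, table → 0); rule it out.
(E) is the remaining candidate, and it agrees with φ on all 16 inputs.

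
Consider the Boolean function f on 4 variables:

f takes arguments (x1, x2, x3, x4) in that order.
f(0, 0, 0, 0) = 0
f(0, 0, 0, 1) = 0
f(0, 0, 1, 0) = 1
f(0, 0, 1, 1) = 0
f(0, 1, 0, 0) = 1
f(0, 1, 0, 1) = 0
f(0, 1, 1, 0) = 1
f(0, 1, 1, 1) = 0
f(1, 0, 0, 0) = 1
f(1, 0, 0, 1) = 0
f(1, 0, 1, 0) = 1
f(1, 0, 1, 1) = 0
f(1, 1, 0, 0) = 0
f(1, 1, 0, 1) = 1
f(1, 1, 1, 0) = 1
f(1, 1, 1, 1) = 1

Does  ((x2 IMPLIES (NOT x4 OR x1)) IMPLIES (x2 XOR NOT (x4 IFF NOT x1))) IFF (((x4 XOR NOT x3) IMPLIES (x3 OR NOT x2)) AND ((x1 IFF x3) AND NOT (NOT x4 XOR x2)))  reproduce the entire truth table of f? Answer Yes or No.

No

Evaluate ((x2 IMPLIES (NOT x4 OR x1)) IMPLIES (x2 XOR NOT (x4 IFF NOT x1))) IFF (((x4 XOR NOT x3) IMPLIES (x3 OR NOT x2)) AND ((x1 IFF x3) AND NOT (NOT x4 XOR x2))) on each row and compare to f:
  x1=0, x2=0, x3=0, x4=0: formula gives 0, f = 0 ✓
  x1=0, x2=0, x3=0, x4=1: formula gives 0, f = 0 ✓
  x1=0, x2=0, x3=1, x4=0: formula gives 0, but f = 1 ✗
Row (0,0,1,0) is a counterexample, so the formula is not equivalent to f.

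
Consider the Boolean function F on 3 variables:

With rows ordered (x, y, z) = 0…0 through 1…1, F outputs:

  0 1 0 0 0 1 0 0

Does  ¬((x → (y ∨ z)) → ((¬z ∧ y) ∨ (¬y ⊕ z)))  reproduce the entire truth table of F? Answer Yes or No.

Test each input against both F and the formula:
  x=0, y=0, z=0: formula gives 0, F = 0 ✓
  x=0, y=0, z=1: formula gives 1, F = 1 ✓
  x=0, y=1, z=0: formula gives 0, F = 0 ✓
  x=0, y=1, z=1: formula gives 0, F = 0 ✓
  x=1, y=0, z=0: formula gives 0, F = 0 ✓
  …and likewise for the remaining 3 rows.
No disagreement on any input; they are logically equivalent.

Yes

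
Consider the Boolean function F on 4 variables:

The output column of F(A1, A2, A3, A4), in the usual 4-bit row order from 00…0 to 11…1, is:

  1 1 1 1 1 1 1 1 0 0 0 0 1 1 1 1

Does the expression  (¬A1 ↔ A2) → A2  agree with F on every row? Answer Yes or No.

Check the formula against F row by row:
  A1=0, A2=0, A3=0, A4=0: formula gives 1, F = 1 ✓
  A1=0, A2=0, A3=0, A4=1: formula gives 1, F = 1 ✓
  A1=0, A2=0, A3=1, A4=0: formula gives 1, F = 1 ✓
  A1=0, A2=0, A3=1, A4=1: formula gives 1, F = 1 ✓
  …and likewise for the remaining 12 rows.
Every row agrees, so the formula is equivalent.

Yes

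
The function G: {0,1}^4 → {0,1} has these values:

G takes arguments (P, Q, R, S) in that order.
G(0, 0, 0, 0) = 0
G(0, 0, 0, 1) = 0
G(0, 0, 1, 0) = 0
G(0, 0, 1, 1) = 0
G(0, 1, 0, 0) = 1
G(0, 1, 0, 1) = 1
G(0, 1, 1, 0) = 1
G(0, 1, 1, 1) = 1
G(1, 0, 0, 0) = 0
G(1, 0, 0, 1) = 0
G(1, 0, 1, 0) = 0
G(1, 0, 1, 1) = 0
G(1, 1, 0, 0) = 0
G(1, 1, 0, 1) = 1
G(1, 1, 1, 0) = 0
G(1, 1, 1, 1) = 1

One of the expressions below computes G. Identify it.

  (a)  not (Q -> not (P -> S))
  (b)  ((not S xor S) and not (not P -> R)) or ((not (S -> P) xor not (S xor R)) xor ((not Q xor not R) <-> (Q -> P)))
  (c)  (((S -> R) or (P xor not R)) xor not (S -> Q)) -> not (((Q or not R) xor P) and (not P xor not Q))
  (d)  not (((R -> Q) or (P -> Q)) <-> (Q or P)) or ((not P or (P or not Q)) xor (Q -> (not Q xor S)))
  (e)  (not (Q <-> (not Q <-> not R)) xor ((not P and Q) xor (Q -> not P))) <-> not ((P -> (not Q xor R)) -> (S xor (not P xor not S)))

(b): at (0,0,0,0) it gives 1, but G = 0 — eliminated.
(c): at (0,0,0,0) it gives 1, but G = 0 — eliminated.
(d): at (0,0,0,0) it gives 1, but G = 0 — eliminated.
(e): at (0,0,1,0) it gives 1, but G = 0 — eliminated.
That leaves (a). Evaluating it on every row reproduces the table of G exactly.

a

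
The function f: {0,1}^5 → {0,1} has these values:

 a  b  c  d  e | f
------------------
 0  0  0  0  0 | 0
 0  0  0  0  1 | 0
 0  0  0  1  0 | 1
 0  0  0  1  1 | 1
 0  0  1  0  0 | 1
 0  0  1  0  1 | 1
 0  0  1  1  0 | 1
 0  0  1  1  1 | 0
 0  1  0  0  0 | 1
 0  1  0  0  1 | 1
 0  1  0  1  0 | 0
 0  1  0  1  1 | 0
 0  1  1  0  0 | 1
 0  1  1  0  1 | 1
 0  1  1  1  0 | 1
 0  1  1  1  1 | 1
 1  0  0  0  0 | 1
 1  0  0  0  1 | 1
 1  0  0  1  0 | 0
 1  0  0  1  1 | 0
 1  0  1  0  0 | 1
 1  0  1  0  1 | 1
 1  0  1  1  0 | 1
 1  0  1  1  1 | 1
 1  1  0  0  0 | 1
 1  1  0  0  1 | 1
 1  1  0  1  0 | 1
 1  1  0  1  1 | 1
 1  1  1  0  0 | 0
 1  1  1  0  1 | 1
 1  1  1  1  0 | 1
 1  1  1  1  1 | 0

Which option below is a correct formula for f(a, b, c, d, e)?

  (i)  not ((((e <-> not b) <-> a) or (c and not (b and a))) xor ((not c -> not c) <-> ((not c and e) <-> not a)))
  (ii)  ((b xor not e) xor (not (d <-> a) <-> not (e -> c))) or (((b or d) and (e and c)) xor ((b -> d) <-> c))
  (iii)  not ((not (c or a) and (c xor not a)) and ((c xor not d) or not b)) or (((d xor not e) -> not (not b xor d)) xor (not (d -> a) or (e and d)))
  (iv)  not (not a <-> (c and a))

(i) disagrees with f on (0,0,0,1,0) (formula → 0, table → 1); rule it out.
(iii) disagrees with f on (0,0,0,0,1) (formula → 1, table → 0); rule it out.
(iv) disagrees with f on (0,0,0,0,0) (formula → 1, table → 0); rule it out.
(ii) is the remaining candidate, and it agrees with f on all 32 inputs.

ii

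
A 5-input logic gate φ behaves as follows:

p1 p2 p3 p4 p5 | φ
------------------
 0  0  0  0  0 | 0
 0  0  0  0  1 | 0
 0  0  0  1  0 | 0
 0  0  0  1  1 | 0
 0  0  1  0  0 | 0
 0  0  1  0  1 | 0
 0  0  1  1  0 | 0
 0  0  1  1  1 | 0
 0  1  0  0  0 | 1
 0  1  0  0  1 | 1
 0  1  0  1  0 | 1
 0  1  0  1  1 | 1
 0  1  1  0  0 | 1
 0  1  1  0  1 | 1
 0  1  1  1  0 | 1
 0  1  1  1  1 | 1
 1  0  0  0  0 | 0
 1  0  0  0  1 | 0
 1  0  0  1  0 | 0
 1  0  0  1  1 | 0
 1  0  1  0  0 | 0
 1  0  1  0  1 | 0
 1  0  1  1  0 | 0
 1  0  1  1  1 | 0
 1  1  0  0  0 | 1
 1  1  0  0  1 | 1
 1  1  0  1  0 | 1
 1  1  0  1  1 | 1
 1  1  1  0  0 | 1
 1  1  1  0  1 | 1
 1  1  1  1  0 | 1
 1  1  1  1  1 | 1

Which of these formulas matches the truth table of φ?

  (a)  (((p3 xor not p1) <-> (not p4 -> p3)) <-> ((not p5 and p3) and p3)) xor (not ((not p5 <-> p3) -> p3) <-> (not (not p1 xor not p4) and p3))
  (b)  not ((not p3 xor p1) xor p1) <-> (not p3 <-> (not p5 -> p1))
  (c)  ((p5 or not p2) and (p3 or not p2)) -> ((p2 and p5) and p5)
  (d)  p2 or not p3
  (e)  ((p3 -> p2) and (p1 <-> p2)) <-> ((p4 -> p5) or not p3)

c

(a) fails at (0,0,0,0,1): the formula yields 1, φ is 0.
(b) fails at (0,0,0,0,0): the formula yields 1, φ is 0.
(d) fails at (0,0,0,0,0): the formula yields 1, φ is 0.
(e) fails at (0,0,0,0,0): the formula yields 1, φ is 0.
(c) is the remaining candidate, and it agrees with φ on all 32 inputs.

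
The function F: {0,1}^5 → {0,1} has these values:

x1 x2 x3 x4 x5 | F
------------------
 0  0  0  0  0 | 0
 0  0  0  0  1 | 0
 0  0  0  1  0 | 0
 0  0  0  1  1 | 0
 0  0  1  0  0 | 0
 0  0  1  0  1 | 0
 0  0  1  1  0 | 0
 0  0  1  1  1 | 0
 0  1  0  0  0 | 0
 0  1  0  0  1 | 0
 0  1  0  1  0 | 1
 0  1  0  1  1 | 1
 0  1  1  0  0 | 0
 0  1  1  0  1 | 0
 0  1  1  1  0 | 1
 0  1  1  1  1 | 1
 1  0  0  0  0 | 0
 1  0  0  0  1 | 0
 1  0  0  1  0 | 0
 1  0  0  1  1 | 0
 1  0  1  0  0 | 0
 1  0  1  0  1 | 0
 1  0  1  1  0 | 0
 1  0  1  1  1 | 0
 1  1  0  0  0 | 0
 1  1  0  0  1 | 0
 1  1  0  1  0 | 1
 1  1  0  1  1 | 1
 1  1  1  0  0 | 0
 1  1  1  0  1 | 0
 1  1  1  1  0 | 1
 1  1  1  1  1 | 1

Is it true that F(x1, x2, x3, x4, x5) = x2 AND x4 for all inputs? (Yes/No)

Test each input against both F and the formula:
  x1=0, x2=0, x3=0, x4=0, x5=0: formula gives 0, F = 0 ✓
  x1=0, x2=0, x3=0, x4=0, x5=1: formula gives 0, F = 0 ✓
  x1=0, x2=0, x3=0, x4=1, x5=0: formula gives 0, F = 0 ✓
  x1=0, x2=0, x3=0, x4=1, x5=1: formula gives 0, F = 0 ✓
  …and likewise for the remaining 28 rows.
Every row agrees, so the formula is equivalent.

Yes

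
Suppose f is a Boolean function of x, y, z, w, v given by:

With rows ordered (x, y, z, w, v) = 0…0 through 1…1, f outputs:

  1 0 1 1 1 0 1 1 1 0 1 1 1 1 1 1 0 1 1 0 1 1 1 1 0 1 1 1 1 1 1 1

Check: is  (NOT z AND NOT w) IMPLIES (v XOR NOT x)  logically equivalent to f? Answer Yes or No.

No

Evaluate (NOT z AND NOT w) IMPLIES (v XOR NOT x) on each row and compare to f:
  x=0, y=0, z=0, w=0, v=0: formula gives 1, f = 1 ✓
  x=0, y=0, z=0, w=0, v=1: formula gives 0, f = 0 ✓
  x=0, y=0, z=0, w=1, v=0: formula gives 1, f = 1 ✓
  x=0, y=0, z=0, w=1, v=1: formula gives 1, f = 1 ✓
  …
  x=0, y=0, z=1, w=0, v=1: formula gives 1, but f = 0 ✗
Row (0,0,1,0,1) is a counterexample, so the formula is not equivalent to f.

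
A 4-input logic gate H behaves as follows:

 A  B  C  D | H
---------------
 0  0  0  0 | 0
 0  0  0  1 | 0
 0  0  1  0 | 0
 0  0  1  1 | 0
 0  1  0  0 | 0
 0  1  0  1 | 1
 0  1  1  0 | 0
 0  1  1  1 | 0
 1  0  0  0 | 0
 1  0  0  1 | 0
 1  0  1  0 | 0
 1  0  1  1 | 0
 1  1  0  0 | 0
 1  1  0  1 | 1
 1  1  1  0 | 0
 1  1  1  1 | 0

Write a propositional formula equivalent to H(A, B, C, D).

H(A, B, C, D) = (((~A & B) & ~C) & D) | (((A & B) & ~C) & D)

H=1 on 2 inputs: (0,1,0,1), (1,1,0,1). Reading each as a conjunction of literals (¬A·B·¬C·D, A·B·¬C·D) and taking the OR gives the canonical DNF.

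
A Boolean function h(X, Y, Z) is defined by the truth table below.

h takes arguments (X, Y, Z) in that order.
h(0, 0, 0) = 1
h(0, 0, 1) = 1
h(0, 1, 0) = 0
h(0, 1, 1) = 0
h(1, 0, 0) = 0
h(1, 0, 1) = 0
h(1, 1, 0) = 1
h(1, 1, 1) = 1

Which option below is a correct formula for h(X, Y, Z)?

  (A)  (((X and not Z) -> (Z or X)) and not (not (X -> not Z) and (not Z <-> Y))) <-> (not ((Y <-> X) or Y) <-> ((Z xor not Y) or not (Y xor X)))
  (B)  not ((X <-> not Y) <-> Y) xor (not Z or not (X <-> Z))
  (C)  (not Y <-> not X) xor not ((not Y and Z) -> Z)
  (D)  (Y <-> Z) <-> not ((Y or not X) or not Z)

(A) fails at (0,0,0): the formula yields 0, h is 1.
(B) fails at (0,1,0): the formula yields 1, h is 0.
(D) fails at (0,0,0): the formula yields 0, h is 1.
(C) is the remaining candidate, and it agrees with h on all 8 inputs.

C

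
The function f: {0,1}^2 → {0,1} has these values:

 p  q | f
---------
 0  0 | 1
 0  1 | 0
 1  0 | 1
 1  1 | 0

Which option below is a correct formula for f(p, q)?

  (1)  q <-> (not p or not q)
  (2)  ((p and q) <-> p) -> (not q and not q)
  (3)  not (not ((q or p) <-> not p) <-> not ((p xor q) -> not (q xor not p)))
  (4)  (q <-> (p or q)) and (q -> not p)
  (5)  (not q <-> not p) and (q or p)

2

(1) fails at (0,0): the formula yields 0, f is 1.
(3) fails at (1,1): the formula yields 1, f is 0.
(4) fails at (0,1): the formula yields 1, f is 0.
(5) fails at (0,0): the formula yields 0, f is 1.
(2) is the remaining candidate, and it agrees with f on all 4 inputs.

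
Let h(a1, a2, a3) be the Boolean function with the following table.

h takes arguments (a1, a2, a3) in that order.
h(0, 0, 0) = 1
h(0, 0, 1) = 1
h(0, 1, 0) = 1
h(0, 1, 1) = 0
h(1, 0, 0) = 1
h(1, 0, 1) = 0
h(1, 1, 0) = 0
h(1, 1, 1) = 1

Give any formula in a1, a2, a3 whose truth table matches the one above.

There are just 3 zero rows: (0,1,1), (1,0,1), (1,1,0). Their minterms are ¬a1·a2·a3, a1·¬a2·a3, a1·a2·¬a3; the OR of those covers precisely the 0-outputs, and negating it yields h.

h(a1, a2, a3) = ¬((((¬a1 ∧ a2) ∧ a3) ∨ ((a1 ∧ ¬a2) ∧ a3)) ∨ ((a1 ∧ a2) ∧ ¬a3))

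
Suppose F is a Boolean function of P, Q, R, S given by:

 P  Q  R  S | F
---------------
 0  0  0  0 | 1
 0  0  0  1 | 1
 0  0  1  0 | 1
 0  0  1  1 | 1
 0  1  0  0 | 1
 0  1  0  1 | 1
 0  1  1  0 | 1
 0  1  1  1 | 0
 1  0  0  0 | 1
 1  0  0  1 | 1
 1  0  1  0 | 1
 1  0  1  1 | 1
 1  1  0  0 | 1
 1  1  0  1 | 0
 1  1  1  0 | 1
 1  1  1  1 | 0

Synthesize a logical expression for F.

The 0-rows are (0,1,1,1), (1,1,0,1), (1,1,1,1). Take each as a conjunction (¬P·Q·R·S, P·Q·¬R·S, P·Q·R·S), form their disjunction, and complement — that gives a formula that is 1 everywhere F is.

F(P, Q, R, S) = ~(((((~P & Q) & R) & S) | (((P & Q) & ~R) & S)) | (((P & Q) & R) & S))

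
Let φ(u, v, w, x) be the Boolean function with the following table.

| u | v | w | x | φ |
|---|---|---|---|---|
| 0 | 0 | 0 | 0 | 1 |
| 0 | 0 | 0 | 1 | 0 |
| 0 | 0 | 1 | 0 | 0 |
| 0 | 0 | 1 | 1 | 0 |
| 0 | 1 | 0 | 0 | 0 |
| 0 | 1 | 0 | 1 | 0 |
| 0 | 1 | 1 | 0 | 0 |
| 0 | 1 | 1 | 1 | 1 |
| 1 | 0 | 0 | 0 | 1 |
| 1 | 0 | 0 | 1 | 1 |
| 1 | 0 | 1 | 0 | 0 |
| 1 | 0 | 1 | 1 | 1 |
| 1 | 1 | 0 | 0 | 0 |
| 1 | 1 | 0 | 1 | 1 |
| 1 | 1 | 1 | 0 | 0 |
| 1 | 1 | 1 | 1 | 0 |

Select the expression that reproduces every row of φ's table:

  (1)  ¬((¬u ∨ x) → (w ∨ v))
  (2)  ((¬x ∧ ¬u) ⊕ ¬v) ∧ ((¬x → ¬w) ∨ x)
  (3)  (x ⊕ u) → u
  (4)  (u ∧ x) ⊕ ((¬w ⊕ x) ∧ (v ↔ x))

4

(1) disagrees with φ on (0,0,0,1) (formula → 1, table → 0); rule it out.
(2) disagrees with φ on (0,0,0,0) (formula → 0, table → 1); rule it out.
(3) disagrees with φ on (0,0,1,0) (formula → 1, table → 0); rule it out.
That leaves (4). Evaluating it on every row reproduces the table of φ exactly.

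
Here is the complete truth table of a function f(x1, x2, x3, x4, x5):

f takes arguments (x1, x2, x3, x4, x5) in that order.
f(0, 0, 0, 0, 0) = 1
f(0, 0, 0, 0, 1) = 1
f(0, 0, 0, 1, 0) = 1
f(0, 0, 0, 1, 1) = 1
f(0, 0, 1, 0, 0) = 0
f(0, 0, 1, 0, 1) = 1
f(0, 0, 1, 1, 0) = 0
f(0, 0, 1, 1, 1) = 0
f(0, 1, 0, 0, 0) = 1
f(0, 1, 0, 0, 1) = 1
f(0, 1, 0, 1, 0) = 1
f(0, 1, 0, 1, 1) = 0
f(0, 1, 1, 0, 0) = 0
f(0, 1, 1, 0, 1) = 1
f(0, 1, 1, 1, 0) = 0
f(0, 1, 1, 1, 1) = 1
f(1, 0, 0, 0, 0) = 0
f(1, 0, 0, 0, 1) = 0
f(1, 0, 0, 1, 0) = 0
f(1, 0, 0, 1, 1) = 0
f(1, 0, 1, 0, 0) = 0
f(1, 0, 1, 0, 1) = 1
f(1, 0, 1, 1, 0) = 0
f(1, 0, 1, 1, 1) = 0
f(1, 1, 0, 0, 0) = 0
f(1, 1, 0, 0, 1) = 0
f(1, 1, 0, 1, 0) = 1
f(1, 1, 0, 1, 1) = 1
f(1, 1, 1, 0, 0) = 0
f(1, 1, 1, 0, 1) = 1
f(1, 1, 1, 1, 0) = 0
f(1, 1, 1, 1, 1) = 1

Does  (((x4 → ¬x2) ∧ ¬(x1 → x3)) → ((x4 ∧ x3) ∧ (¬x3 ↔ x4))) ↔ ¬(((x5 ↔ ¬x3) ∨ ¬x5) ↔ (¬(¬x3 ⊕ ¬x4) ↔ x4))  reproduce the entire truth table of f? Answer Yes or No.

No

Check the formula against f row by row:
  x1=0, x2=0, x3=0, x4=0, x5=0: formula gives 1, f = 1 ✓
  x1=0, x2=0, x3=0, x4=0, x5=1: formula gives 1, f = 1 ✓
  x1=0, x2=0, x3=0, x4=1, x5=0: formula gives 1, f = 1 ✓
  x1=0, x2=0, x3=0, x4=1, x5=1: formula gives 1, f = 1 ✓
  …
  x1=0, x2=0, x3=1, x4=1, x5=1: formula gives 1, but f = 0 ✗
Row (0,0,1,1,1) is a counterexample, so the formula is not equivalent to f.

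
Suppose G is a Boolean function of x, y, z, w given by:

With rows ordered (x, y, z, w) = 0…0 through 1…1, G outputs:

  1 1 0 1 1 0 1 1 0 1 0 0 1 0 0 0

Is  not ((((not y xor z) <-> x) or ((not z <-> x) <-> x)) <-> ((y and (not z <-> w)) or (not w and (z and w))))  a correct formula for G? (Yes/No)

Evaluate not ((((not y xor z) <-> x) or ((not z <-> x) <-> x)) <-> ((y and (not z <-> w)) or (not w and (z and w)))) on each row and compare to G:
  x=0, y=0, z=0, w=0: formula gives 1, G = 1 ✓
  x=0, y=0, z=0, w=1: formula gives 1, G = 1 ✓
  x=0, y=0, z=1, w=0: formula gives 1, but G = 0 ✗
Row (0,0,1,0) is a counterexample, so the formula is not equivalent to G.

No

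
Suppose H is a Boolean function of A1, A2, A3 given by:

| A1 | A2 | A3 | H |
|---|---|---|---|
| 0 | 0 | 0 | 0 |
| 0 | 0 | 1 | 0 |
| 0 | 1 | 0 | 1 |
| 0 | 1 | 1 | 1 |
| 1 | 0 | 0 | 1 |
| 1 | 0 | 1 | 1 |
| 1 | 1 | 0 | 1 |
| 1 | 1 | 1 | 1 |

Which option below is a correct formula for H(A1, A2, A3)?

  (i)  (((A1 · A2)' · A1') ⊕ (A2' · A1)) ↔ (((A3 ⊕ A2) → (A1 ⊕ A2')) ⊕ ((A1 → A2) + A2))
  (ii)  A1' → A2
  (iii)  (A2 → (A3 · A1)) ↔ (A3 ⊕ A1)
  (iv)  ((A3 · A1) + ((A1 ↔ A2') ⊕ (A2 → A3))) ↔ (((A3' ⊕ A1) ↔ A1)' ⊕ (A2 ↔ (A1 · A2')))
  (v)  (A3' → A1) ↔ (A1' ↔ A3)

ii

(i): at (0,1,1) it gives 0, but H = 1 — eliminated.
(iii): at (0,0,1) it gives 1, but H = 0 — eliminated.
(iv): at (0,0,1) it gives 1, but H = 0 — eliminated.
(v): at (0,0,0) it gives 1, but H = 0 — eliminated.
Only (ii) survives; checking it on all 8 rows confirms it matches H.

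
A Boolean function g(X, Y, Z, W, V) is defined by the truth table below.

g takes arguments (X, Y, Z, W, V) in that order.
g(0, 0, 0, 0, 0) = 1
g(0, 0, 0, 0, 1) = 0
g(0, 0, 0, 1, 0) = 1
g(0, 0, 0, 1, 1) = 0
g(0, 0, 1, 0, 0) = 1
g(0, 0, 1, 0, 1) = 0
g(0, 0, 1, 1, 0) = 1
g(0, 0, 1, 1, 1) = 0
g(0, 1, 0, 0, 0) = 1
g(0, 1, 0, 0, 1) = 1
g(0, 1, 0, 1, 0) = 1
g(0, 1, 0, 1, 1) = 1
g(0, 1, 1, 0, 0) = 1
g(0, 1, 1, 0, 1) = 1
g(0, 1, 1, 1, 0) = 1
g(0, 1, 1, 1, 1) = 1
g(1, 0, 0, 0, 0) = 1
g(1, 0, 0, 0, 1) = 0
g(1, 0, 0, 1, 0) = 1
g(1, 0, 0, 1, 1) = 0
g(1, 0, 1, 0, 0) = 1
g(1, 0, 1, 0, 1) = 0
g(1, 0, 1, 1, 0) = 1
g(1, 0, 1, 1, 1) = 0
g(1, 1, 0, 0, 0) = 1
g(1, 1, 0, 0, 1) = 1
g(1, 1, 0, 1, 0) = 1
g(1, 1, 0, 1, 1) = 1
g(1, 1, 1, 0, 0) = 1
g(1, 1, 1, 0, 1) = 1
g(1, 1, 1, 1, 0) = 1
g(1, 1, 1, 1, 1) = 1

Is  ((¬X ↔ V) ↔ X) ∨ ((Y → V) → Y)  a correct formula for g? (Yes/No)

Test each input against both g and the formula:
  X=0, Y=0, Z=0, W=0, V=0: formula gives 1, g = 1 ✓
  X=0, Y=0, Z=0, W=0, V=1: formula gives 0, g = 0 ✓
  X=0, Y=0, Z=0, W=1, V=0: formula gives 1, g = 1 ✓
  X=0, Y=0, Z=0, W=1, V=1: formula gives 0, g = 0 ✓
  …and likewise for the remaining 28 rows.
Every row agrees, so the formula is equivalent.

Yes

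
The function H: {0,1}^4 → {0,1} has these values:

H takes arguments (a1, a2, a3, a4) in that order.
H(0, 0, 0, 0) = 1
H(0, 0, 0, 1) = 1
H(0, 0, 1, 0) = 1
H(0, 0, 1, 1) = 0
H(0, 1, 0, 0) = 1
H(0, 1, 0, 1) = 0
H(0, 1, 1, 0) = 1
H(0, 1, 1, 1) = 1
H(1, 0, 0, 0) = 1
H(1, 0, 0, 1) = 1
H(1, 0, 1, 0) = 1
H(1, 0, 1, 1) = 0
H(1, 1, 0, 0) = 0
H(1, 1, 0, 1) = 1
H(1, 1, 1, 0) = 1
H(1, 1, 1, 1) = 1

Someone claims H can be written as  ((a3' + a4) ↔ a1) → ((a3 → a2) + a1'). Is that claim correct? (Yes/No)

No

Check the formula against H row by row:
  a1=0, a2=0, a3=0, a4=0: formula gives 1, H = 1 ✓
  a1=0, a2=0, a3=0, a4=1: formula gives 1, H = 1 ✓
  a1=0, a2=0, a3=1, a4=0: formula gives 1, H = 1 ✓
  a1=0, a2=0, a3=1, a4=1: formula gives 1, but H = 0 ✗
Since they disagree at (0,0,1,1), the expression is not a correct formula for H.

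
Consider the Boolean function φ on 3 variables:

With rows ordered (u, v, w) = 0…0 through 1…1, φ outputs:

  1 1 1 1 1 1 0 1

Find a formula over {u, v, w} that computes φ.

φ(u, v, w) = ((u · v) · w')'

φ is 0 on exactly one input, (1,1,0), whose minterm is u·v·¬w. So φ is the negation of that single conjunction.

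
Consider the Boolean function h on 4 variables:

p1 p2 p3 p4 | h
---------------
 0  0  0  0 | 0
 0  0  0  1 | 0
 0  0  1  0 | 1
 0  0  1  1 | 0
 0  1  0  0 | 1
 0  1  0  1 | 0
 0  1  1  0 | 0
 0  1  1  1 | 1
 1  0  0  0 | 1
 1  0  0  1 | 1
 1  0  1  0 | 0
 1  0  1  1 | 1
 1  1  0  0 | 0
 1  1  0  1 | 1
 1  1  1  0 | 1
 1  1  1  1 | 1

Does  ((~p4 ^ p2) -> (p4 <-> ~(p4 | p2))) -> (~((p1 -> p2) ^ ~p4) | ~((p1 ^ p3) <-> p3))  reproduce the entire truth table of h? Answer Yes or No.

No

Check the formula against h row by row:
  p1=0, p2=0, p3=0, p4=0: formula gives 1, but h = 0 ✗
A single disagreement suffices: at (0,0,0,0) they differ, so the formula does not compute h.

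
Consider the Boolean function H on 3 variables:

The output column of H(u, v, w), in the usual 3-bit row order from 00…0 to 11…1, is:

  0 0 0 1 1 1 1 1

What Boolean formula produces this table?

H(u, v, w) = ~((((~u & ~v) & ~w) | ((~u & ~v) & w)) | ((~u & v) & ~w))

There are just 3 zero rows: (0,0,0), (0,0,1), (0,1,0). Their minterms are ¬u·¬v·¬w, ¬u·¬v·w, ¬u·v·¬w; the OR of those covers precisely the 0-outputs, and negating it yields H.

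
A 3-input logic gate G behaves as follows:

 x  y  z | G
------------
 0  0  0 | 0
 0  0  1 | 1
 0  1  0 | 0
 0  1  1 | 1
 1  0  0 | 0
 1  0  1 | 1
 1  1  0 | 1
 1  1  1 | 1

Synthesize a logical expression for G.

There are just 3 zero rows: (0,0,0), (0,1,0), (1,0,0). Their minterms are ¬x·¬y·¬z, ¬x·y·¬z, x·¬y·¬z; the OR of those covers precisely the 0-outputs, and negating it yields G.

G(x, y, z) = ((((x' · y') · z') + ((x' · y) · z')) + ((x · y') · z'))'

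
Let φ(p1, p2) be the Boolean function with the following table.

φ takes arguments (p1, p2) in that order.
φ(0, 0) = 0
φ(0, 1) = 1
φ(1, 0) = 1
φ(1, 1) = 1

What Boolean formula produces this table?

The output is 1 whenever at least one input is 1 — the OR of all inputs.

φ(p1, p2) = p1 + p2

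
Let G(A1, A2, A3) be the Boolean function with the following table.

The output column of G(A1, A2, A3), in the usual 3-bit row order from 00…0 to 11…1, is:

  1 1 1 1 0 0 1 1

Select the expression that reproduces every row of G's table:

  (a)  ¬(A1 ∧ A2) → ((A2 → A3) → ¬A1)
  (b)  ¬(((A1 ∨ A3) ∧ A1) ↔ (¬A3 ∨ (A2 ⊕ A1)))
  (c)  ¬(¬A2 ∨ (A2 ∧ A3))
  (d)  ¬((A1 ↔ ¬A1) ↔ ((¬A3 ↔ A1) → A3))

(b) fails at (0,0,1): the formula yields 0, G is 1.
(c) fails at (0,0,0): the formula yields 0, G is 1.
(d) fails at (1,0,1): the formula yields 1, G is 0.
(a) is the remaining candidate, and it agrees with G on all 8 inputs.

a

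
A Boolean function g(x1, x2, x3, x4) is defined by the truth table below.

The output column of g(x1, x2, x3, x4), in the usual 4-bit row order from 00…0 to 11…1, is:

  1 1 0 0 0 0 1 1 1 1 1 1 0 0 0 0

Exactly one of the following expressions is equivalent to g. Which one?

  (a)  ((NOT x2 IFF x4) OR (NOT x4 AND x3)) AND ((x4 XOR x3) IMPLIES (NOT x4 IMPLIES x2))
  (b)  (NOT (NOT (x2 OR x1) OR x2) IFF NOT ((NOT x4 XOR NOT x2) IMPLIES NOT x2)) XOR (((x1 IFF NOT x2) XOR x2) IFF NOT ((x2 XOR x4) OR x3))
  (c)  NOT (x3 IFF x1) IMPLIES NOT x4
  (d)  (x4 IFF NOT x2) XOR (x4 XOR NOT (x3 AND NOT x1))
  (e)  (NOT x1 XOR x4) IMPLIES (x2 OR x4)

d

(a) fails at (0,0,0,0): the formula yields 0, g is 1.
(b) fails at (0,0,0,1): the formula yields 0, g is 1.
(c) fails at (0,0,1,0): the formula yields 1, g is 0.
(e) fails at (0,0,0,0): the formula yields 0, g is 1.
That leaves (d). Evaluating it on every row reproduces the table of g exactly.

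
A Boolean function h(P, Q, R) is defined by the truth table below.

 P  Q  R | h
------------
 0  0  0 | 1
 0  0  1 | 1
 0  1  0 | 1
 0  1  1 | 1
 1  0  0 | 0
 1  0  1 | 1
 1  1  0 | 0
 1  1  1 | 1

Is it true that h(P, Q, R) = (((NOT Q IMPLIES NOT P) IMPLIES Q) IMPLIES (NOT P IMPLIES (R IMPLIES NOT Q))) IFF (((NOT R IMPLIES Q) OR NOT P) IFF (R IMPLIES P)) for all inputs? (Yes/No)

No

Evaluate (((NOT Q IMPLIES NOT P) IMPLIES Q) IMPLIES (NOT P IMPLIES (R IMPLIES NOT Q))) IFF (((NOT R IMPLIES Q) OR NOT P) IFF (R IMPLIES P)) on each row and compare to h:
  P=0, Q=0, R=0: formula gives 1, h = 1 ✓
  P=0, Q=0, R=1: formula gives 0, but h = 1 ✗
A single disagreement suffices: at (0,0,1) they differ, so the formula does not compute h.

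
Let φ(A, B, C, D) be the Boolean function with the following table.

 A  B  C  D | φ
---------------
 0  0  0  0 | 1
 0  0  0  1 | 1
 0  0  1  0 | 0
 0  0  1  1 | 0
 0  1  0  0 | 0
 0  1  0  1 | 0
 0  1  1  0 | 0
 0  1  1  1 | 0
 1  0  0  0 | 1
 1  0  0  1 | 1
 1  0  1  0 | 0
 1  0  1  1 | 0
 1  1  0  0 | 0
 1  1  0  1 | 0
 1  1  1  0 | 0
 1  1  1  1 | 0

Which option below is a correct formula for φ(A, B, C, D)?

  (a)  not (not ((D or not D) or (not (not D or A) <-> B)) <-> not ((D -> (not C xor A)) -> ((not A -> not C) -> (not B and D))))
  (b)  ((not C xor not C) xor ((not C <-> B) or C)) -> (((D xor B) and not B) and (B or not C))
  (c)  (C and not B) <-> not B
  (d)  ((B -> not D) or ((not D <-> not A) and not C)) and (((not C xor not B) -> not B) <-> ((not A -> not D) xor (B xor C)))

(a): at (0,0,0,1) it gives 0, but φ = 1 — eliminated.
(c): at (0,0,0,0) it gives 0, but φ = 1 — eliminated.
(d): at (0,0,0,1) it gives 0, but φ = 1 — eliminated.
Only (b) survives; checking it on all 16 rows confirms it matches φ.

b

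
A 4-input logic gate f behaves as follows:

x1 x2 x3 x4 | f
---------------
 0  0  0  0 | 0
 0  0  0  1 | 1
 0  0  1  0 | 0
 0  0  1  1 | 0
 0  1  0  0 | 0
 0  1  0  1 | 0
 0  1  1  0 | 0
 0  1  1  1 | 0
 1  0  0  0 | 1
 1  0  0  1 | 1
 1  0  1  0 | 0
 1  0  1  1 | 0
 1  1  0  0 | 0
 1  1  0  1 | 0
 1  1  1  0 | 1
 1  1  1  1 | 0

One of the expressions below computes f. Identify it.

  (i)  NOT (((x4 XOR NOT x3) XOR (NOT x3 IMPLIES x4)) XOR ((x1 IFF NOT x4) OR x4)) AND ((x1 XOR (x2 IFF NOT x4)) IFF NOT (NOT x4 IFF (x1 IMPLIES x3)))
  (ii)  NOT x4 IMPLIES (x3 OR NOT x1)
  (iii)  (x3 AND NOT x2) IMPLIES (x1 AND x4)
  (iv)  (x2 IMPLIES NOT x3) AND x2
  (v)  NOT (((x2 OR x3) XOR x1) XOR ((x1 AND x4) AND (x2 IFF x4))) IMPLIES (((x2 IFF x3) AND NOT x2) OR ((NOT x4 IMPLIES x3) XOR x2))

i

(ii) disagrees with f on (0,0,0,0) (formula → 1, table → 0); rule it out.
(iii) disagrees with f on (0,0,0,0) (formula → 1, table → 0); rule it out.
(iv) disagrees with f on (0,0,0,1) (formula → 0, table → 1); rule it out.
(v) disagrees with f on (0,0,0,0) (formula → 1, table → 0); rule it out.
(i) is the remaining candidate, and it agrees with f on all 16 inputs.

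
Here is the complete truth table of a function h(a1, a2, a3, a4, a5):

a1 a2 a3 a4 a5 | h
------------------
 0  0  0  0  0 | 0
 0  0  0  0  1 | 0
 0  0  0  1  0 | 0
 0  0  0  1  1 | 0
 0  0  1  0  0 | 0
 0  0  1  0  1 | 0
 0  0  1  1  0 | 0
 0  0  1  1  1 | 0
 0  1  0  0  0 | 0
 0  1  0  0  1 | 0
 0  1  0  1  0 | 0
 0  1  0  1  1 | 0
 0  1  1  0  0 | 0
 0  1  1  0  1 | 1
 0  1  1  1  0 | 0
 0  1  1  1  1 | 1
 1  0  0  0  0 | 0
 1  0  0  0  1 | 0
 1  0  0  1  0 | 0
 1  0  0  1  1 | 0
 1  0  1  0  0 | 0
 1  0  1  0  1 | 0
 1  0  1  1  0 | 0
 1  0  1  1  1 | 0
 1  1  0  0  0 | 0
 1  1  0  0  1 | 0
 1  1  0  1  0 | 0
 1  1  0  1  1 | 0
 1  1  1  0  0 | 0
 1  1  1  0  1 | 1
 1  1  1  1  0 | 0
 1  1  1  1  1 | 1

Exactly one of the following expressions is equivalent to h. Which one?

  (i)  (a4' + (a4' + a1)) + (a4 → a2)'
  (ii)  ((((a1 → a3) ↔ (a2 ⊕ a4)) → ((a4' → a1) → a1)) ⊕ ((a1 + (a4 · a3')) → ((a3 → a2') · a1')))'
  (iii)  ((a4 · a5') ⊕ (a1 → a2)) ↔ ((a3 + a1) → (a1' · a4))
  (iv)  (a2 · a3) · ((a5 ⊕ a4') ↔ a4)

iv

(i) fails at (0,0,0,0,0): the formula yields 1, h is 0.
(ii) fails at (0,0,0,0,0): the formula yields 1, h is 0.
(iii) fails at (0,0,0,0,0): the formula yields 1, h is 0.
That leaves (iv). Evaluating it on every row reproduces the table of h exactly.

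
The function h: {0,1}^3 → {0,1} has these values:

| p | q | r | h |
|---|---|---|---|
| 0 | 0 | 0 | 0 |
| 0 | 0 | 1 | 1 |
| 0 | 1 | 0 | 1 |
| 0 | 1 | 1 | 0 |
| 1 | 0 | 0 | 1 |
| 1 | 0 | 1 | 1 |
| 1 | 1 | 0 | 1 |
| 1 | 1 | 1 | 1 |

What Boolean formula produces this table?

h(p, q, r) = ~(((~p & ~q) & ~r) | ((~p & q) & r))

There are just 2 zero rows: (0,0,0), (0,1,1). Their minterms are ¬p·¬q·¬r, ¬p·q·r; the OR of those covers precisely the 0-outputs, and negating it yields h.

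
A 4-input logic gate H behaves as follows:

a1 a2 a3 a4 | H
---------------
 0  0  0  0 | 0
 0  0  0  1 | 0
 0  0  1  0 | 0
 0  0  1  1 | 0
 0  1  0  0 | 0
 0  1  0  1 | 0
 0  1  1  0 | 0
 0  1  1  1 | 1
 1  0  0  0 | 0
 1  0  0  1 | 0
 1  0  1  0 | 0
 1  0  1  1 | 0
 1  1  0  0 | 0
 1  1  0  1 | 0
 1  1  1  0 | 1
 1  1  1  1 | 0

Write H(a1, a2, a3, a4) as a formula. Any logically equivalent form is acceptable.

H(a1, a2, a3, a4) = (((~a1 & a2) & a3) & a4) | (((a1 & a2) & a3) & ~a4)

H=1 on 2 inputs: (0,1,1,1), (1,1,1,0). Reading each as a conjunction of literals (¬a1·a2·a3·a4, a1·a2·a3·¬a4) and taking the OR gives the canonical DNF.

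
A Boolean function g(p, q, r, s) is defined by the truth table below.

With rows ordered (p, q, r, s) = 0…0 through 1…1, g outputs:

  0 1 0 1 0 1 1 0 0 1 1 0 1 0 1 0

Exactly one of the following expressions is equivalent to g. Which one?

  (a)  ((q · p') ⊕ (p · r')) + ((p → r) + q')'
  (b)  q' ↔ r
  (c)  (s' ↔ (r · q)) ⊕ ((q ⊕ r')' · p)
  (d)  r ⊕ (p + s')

(a) fails at (0,0,0,1): the formula yields 0, g is 1.
(b) fails at (0,0,0,1): the formula yields 0, g is 1.
(d) fails at (0,0,0,0): the formula yields 1, g is 0.
Only (c) survives; checking it on all 16 rows confirms it matches g.

c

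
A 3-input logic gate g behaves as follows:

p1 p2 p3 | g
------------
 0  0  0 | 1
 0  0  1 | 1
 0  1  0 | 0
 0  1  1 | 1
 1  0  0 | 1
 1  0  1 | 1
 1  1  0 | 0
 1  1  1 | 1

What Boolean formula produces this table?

There are just 2 zero rows: (0,1,0), (1,1,0). Their minterms are ¬p1·p2·¬p3, p1·p2·¬p3; the OR of those covers precisely the 0-outputs, and negating it yields g.

g(p1, p2, p3) = (((p1' · p2) · p3') + ((p1 · p2) · p3'))'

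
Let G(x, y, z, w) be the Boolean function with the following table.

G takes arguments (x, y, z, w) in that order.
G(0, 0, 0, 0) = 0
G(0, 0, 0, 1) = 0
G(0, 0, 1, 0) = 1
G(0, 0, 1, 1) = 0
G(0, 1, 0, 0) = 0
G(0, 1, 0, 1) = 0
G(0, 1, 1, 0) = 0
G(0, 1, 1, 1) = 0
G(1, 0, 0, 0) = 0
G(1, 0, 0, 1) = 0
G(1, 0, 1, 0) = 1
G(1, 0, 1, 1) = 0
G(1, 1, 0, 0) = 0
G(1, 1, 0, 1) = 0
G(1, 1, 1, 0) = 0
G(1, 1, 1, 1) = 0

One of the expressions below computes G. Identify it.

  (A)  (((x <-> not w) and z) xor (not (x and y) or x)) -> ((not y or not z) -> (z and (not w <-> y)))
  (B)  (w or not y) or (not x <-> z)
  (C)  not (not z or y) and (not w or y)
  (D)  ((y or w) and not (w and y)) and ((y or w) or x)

(A): at (0,0,1,0) it gives 0, but G = 1 — eliminated.
(B): at (0,0,0,0) it gives 1, but G = 0 — eliminated.
(D): at (0,0,0,1) it gives 1, but G = 0 — eliminated.
That leaves (C). Evaluating it on every row reproduces the table of G exactly.

C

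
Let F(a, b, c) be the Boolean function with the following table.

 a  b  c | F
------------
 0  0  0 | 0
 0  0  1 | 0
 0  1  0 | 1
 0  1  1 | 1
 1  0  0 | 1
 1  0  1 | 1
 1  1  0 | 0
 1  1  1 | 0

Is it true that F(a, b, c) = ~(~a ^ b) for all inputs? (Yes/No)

Evaluate ~(~a ^ b) on each row and compare to F:
  a=0, b=0, c=0: formula gives 0, F = 0 ✓
  a=0, b=0, c=1: formula gives 0, F = 0 ✓
  a=0, b=1, c=0: formula gives 1, F = 1 ✓
  a=0, b=1, c=1: formula gives 1, F = 1 ✓
  a=1, b=0, c=0: formula gives 1, F = 1 ✓
  …and likewise for the remaining 3 rows.
All 8 rows match — the expression computes F exactly.

Yes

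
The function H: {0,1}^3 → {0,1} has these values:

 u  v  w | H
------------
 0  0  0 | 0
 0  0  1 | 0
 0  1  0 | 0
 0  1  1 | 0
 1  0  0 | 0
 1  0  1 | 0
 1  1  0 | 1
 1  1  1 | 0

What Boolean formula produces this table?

Only row (1,1,0) gives 1. That row's minterm u·v·¬w is H directly.

H(u, v, w) = (u · v) · w'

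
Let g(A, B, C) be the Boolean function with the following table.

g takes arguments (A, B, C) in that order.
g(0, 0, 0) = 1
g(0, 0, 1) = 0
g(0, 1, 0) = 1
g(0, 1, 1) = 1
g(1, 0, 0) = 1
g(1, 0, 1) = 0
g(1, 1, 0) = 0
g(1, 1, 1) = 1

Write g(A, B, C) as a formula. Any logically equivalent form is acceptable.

g is 0 on only 3 rows — (0,0,1), (1,0,1), (1,1,0). Writing each as a minterm (¬A·¬B·C, A·¬B·C, A·B·¬C) and OR-ing them characterizes exactly where g=0, so g is the negation of that disjunction.

g(A, B, C) = not ((((not A and not B) and C) or ((A and not B) and C)) or ((A and B) and not C))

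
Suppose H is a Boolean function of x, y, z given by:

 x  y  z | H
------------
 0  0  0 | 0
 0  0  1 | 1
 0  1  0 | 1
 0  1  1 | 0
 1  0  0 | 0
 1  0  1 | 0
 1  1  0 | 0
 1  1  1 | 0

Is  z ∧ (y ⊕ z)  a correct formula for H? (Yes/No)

No

Check the formula against H row by row:
  x=0, y=0, z=0: formula gives 0, H = 0 ✓
  x=0, y=0, z=1: formula gives 1, H = 1 ✓
  x=0, y=1, z=0: formula gives 0, but H = 1 ✗
A single disagreement suffices: at (0,1,0) they differ, so the formula does not compute H.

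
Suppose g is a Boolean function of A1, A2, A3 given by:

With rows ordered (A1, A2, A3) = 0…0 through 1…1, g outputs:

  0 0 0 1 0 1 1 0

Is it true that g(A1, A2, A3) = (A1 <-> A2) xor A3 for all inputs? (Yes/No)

Check the formula against g row by row:
  A1=0, A2=0, A3=0: formula gives 1, but g = 0 ✗
Since they disagree at (0,0,0), the expression is not a correct formula for g.

No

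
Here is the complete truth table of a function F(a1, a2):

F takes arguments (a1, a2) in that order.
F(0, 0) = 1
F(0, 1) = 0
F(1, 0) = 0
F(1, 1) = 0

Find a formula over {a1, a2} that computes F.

The output is 1 only when every input is 0 — NOR of all inputs.

F(a1, a2) = ¬(a1 ∨ a2)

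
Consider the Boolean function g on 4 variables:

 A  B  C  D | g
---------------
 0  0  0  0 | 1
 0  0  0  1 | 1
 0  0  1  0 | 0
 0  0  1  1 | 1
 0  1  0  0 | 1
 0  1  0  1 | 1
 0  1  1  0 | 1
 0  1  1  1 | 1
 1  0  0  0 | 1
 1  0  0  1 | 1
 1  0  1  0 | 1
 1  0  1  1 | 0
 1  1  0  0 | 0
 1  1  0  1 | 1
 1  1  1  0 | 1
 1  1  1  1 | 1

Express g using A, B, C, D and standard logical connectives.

The 0-rows are (0,0,1,0), (1,0,1,1), (1,1,0,0). Take each as a conjunction (¬A·¬B·C·¬D, A·¬B·C·D, A·B·¬C·¬D), form their disjunction, and complement — that gives a formula that is 1 everywhere g is.

g(A, B, C, D) = ¬(((((¬A ∧ ¬B) ∧ C) ∧ ¬D) ∨ (((A ∧ ¬B) ∧ C) ∧ D)) ∨ (((A ∧ B) ∧ ¬C) ∧ ¬D))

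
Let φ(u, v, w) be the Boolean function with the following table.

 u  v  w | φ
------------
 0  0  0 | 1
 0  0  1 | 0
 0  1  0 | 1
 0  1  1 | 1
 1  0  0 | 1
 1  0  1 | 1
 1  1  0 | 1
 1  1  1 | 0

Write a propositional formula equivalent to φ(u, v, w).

The 0-rows are (0,0,1), (1,1,1). Take each as a conjunction (¬u·¬v·w, u·v·w), form their disjunction, and complement — that gives a formula that is 1 everywhere φ is.

φ(u, v, w) = NOT (((NOT u AND NOT v) AND w) OR ((u AND v) AND w))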